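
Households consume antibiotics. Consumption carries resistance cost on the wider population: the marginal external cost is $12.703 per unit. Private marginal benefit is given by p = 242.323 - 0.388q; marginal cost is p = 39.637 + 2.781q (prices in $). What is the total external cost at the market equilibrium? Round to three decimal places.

Market equilibrium (private): 39.637 + 2.781q = 242.323 - 0.388q → q_m = 63.9590.
Total external cost = MEC × q_m = 12.703 × 63.9590 = 812.4712.

$812.471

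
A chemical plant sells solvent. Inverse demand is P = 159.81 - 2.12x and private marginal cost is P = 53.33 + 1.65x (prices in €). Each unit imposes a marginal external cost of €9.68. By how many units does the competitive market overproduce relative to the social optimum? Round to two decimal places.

Market equilibrium (private): 53.33 + 1.65x = 159.81 - 2.12x → x_m = 28.2440.
Social marginal cost = private MC + MEC = 63.01 + 1.65x.
Set SMC = demand: 63.01 + 1.65x = 159.81 - 2.12x → x* = 25.6764.
Gap = |28.2440 − 25.6764| = 2.5676.

2.57 units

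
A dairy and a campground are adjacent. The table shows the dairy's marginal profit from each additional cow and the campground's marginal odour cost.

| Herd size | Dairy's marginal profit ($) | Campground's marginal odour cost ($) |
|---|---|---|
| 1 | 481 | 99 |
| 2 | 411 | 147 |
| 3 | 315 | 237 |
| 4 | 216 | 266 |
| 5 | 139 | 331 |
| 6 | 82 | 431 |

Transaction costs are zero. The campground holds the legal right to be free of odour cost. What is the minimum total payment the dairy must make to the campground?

Efficient level: marginal profit ≥ marginal odour cost through level 3, so k* = 3.
With the campground holding the right, the dairy must at least compensate total damage at k*: 99 + 147 + 237 = 483.

$483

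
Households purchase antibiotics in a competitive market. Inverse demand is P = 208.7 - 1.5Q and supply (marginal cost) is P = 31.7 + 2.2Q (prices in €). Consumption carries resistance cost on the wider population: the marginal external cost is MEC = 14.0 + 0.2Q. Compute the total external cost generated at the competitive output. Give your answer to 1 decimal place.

Market equilibrium (private): 31.7 + 2.2Q = 208.7 - 1.5Q → Q_m = 47.8378.
Total external cost = ∫₀^{Q_m} (14.0 + 0.2Q) dQ = 14.0×47.8378 + ½×0.2×47.8378² = 898.5747.

€898.6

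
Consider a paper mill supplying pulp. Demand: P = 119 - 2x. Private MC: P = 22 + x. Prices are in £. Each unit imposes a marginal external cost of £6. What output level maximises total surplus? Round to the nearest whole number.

x* = 30

Social marginal cost = private MC + MEC = 28 + x.
Set SMC = demand: 28 + x = 119 - 2x → x* = 30.3333.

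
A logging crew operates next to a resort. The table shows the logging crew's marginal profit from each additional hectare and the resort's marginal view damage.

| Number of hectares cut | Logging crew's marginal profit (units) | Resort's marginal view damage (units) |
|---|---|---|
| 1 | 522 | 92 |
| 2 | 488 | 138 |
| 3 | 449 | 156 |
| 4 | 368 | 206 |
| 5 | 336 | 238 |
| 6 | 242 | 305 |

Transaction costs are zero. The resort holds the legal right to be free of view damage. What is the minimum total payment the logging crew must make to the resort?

Efficient level: marginal profit ≥ marginal view damage through level 5, so k* = 5.
With the resort holding the right, the logging crew must at least compensate total damage at k*: 92 + 138 + 156 + 206 + 238 = 830.

830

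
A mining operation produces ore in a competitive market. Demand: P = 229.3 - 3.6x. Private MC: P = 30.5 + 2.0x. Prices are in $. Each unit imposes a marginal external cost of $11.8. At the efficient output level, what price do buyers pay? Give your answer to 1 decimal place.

Social marginal cost = private MC + MEC = 42.3 + 2.0x.
Set SMC = demand: 42.3 + 2.0x = 229.3 - 3.6x → x* = 33.3929.
Consumer price on the demand curve at x*: 229.3 − 3.6×33.3929 = 109.0856.

P = $109.1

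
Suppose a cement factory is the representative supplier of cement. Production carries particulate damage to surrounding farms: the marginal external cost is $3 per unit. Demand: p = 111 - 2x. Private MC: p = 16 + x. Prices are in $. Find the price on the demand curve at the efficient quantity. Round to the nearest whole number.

P = $50

Social marginal cost = private MC + MEC = 19 + x.
Set SMC = demand: 19 + x = 111 - 2x → x* = 30.6667.
Consumer price on the demand curve at x*: 111 − 2×30.6667 = 49.6666.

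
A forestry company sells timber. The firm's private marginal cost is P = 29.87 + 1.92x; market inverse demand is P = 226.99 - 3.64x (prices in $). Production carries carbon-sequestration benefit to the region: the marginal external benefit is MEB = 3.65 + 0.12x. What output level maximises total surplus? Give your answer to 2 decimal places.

x* = 36.91

Social marginal cost = private MC − MEB = 26.22 + 1.80x.
Set SMC = demand: 26.22 + 1.80x = 226.99 - 3.64x → x* = 36.9063.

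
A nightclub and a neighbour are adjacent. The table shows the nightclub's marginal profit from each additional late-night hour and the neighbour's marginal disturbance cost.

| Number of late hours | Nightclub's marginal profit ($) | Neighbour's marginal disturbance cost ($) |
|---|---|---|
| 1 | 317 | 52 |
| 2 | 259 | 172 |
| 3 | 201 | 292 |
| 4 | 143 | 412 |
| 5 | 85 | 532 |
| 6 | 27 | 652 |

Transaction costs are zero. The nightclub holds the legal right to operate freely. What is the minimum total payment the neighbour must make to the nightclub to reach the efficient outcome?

Left alone the nightclub would choose level 6 (marginal profit stays positive).
Efficient level: k* = 2 (marginal profit ≥ marginal disturbance cost through 2).
The neighbour must at least cover the nightclub's forgone profit from cutting 6→2: 201 + 143 + 85 + 27 = 456.

$456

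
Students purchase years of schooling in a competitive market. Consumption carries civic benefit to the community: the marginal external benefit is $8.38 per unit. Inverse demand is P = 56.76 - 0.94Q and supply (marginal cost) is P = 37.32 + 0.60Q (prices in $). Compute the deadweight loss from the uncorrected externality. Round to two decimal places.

DWL = $22.80

Market equilibrium (private): 37.32 + 0.60Q = 56.76 - 0.94Q → Q_m = 12.6234.
Social marginal benefit = demand + MEB = 65.14 - 0.94Q.
Set SMB = MC: 65.14 - 0.94Q = 37.32 + 0.60Q → Q* = 18.0649.
The welfare-loss triangle has base |Q_m − Q*| and height MEB(Q_m) (the vertical gap between SMB and MC is zero at Q* and MEB at Q_m).
DWL = ½ × 5.4415 × 8.3800 = 22.7999.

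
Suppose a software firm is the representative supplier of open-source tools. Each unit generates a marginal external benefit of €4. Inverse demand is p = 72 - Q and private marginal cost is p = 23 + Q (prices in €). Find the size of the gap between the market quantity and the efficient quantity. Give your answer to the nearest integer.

Market equilibrium (private): 23 + Q = 72 - Q → Q_m = 24.5000.
Social marginal cost = private MC − MEB = 19 + Q.
Set SMC = demand: 19 + Q = 72 - Q → Q* = 26.5000.
Gap = |24.5000 − 26.5000| = 2.0000.

2 units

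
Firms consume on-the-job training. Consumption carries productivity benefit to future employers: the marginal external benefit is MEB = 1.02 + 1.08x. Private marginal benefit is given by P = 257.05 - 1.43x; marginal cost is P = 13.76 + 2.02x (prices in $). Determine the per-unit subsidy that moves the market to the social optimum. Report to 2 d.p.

Social marginal benefit = demand + MEB = 258.07 - 0.35x.
Set SMB = MC: 258.07 - 0.35x = 13.76 + 2.02x → x* = 103.0844.
The Pigouvian subsidy equals MEB at x*: 1.02 + 1.08×103.0844 = 112.3512.

subsidy = $112.35 per unit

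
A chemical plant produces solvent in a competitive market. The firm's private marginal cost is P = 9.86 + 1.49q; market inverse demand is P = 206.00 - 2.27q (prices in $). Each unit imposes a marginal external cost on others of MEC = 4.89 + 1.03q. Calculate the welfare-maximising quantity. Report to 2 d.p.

q* = 39.93

Social marginal cost = private MC + MEC = 14.75 + 2.52q.
Set SMC = demand: 14.75 + 2.52q = 206.00 - 2.27q → q* = 39.9269.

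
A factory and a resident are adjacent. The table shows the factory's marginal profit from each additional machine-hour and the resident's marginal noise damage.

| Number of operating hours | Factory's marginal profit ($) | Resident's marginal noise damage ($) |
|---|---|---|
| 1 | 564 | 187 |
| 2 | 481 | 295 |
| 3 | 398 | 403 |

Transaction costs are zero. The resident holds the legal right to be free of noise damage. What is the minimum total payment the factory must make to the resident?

$482

Efficient level: marginal profit ≥ marginal noise damage through level 2, so k* = 2.
With the resident holding the right, the factory must at least compensate total damage at k*: 187 + 295 = 482.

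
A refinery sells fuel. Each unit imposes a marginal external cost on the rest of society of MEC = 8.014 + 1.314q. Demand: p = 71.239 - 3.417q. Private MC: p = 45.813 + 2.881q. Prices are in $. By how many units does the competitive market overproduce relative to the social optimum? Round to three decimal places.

1.750 units

Market equilibrium (private): 45.813 + 2.881q = 71.239 - 3.417q → q_m = 4.0372.
Social marginal cost = private MC + MEC = 53.827 + 4.195q.
Set SMC = demand: 53.827 + 4.195q = 71.239 - 3.417q → q* = 2.2874.
Gap = |4.0372 − 2.2874| = 1.7498.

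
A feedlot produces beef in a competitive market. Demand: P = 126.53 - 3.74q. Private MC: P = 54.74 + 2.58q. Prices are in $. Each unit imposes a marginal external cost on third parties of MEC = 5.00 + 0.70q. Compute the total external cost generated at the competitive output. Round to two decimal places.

$101.96

Market equilibrium (private): 54.74 + 2.58q = 126.53 - 3.74q → q_m = 11.3592.
Total external cost = ∫₀^{q_m} (5.00 + 0.70q) dq = 5.00×11.3592 + ½×0.70×11.3592² = 101.9570.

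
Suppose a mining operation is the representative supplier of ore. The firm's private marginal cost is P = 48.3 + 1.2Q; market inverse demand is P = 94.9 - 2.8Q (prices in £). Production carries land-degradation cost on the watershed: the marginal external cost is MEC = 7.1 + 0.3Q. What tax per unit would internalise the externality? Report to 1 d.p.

tax = £9.9 per unit

Social marginal cost = private MC + MEC = 55.4 + 1.5Q.
Set SMC = demand: 55.4 + 1.5Q = 94.9 - 2.8Q → Q* = 9.1860.
The Pigouvian tax equals MEC at Q*: 7.1 + 0.3×9.1860 = 9.8558.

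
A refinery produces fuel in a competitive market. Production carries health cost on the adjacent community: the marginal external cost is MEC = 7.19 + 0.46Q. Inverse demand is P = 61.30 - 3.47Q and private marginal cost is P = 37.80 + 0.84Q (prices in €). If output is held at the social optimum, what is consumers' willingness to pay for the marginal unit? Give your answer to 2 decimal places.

Social marginal cost = private MC + MEC = 44.99 + 1.30Q.
Set SMC = demand: 44.99 + 1.30Q = 61.30 - 3.47Q → Q* = 3.4193.
Consumer price on the demand curve at Q*: 61.30 − 3.47×3.4193 = 49.4350.

P = €49.44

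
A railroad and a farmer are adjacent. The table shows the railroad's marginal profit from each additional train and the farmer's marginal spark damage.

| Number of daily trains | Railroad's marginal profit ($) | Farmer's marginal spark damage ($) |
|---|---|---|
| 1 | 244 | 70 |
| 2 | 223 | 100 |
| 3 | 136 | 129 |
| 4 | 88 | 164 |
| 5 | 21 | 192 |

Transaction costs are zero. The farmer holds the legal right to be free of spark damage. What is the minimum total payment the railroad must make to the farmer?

$299

Efficient level: marginal profit ≥ marginal spark damage through level 3, so k* = 3.
With the farmer holding the right, the railroad must at least compensate total damage at k*: 70 + 100 + 129 = 299.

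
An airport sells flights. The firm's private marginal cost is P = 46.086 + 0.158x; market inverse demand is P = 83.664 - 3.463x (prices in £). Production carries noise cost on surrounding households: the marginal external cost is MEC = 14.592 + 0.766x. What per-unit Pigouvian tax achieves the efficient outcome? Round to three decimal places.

Social marginal cost = private MC + MEC = 60.678 + 0.924x.
Set SMC = demand: 60.678 + 0.924x = 83.664 - 3.463x → x* = 5.2396.
The Pigouvian tax equals MEC at x*: 14.592 + 0.766×5.2396 = 18.6055.

tax = £18.606 per unit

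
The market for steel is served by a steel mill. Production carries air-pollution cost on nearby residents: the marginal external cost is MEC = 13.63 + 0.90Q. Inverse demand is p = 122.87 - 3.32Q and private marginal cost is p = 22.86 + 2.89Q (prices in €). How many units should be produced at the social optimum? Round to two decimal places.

Q* = 12.15

Social marginal cost = private MC + MEC = 36.49 + 3.79Q.
Set SMC = demand: 36.49 + 3.79Q = 122.87 - 3.32Q → Q* = 12.1491.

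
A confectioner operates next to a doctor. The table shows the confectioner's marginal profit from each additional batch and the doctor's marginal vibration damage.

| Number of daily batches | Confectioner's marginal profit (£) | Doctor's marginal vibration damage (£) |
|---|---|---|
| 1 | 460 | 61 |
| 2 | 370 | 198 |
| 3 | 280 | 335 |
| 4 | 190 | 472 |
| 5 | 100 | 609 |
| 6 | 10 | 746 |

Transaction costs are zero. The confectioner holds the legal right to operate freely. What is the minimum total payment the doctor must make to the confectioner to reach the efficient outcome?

£580

Left alone the confectioner would choose level 6 (marginal profit stays positive).
Efficient level: k* = 2 (marginal profit ≥ marginal vibration damage through 2).
The doctor must at least cover the confectioner's forgone profit from cutting 6→2: 280 + 190 + 100 + 10 = 580.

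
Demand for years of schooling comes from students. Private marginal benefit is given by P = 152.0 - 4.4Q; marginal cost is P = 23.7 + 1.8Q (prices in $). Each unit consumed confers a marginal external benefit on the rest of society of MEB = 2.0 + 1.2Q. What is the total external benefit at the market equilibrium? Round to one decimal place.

Market equilibrium (private): 23.7 + 1.8Q = 152.0 - 4.4Q → Q_m = 20.6935.
Total external benefit = ∫₀^{Q_m} (2.0 + 1.2Q) dQ = 2.0×20.6935 + ½×1.2×20.6935² = 298.3196.

$298.3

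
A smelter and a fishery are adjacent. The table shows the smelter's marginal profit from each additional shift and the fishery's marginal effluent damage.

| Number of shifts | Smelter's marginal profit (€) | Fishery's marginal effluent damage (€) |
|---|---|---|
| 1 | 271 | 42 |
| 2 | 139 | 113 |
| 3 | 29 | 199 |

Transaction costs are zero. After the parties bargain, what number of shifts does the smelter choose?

2

Bargaining reaches the level where marginal profit last exceeds marginal effluent damage.
That holds through level 2 (139 ≥ 113) but not at 3 (29 < 199).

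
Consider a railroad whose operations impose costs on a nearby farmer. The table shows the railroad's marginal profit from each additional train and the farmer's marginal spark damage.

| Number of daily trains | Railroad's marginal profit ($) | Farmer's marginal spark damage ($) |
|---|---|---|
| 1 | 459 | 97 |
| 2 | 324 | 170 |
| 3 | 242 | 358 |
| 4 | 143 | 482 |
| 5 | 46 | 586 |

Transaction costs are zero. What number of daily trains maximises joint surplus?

2

Bargaining reaches the level where marginal profit last exceeds marginal spark damage.
That holds through level 2 (324 ≥ 170) but not at 3 (242 < 358).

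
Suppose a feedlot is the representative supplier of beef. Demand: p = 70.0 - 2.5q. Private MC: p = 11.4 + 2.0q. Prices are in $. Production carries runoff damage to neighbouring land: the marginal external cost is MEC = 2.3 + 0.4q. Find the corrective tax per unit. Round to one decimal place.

tax = $6.9 per unit

Social marginal cost = private MC + MEC = 13.7 + 2.4q.
Set SMC = demand: 13.7 + 2.4q = 70.0 - 2.5q → q* = 11.4898.
The Pigouvian tax equals MEC at q*: 2.3 + 0.4×11.4898 = 6.8959.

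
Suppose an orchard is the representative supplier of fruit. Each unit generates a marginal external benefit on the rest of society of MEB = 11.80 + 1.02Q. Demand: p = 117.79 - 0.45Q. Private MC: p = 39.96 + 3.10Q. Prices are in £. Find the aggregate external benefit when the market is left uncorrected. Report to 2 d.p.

Market equilibrium (private): 39.96 + 3.10Q = 117.79 - 0.45Q → Q_m = 21.9239.
Total external benefit = ∫₀^{Q_m} (11.80 + 1.02Q) dQ = 11.80×21.9239 + ½×1.02×21.9239² = 503.8373.

£503.84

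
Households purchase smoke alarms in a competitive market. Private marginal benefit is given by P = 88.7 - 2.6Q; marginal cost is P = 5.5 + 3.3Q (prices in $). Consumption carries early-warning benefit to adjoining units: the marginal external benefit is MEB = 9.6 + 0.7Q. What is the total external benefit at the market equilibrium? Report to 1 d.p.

$205.0

Market equilibrium (private): 5.5 + 3.3Q = 88.7 - 2.6Q → Q_m = 14.1017.
Total external benefit = ∫₀^{Q_m} (9.6 + 0.7Q) dQ = 9.6×14.1017 + ½×0.7×14.1017² = 204.9766.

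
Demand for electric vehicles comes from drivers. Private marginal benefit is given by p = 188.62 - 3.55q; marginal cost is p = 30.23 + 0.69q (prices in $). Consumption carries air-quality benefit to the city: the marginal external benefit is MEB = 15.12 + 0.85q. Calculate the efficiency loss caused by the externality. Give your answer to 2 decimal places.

Market equilibrium (private): 30.23 + 0.69q = 188.62 - 3.55q → q_m = 37.3561.
Social marginal benefit = demand + MEB = 203.74 - 2.70q.
Set SMB = MC: 203.74 - 2.70q = 30.23 + 0.69q → q* = 51.1829.
The welfare-loss triangle has base |q_m − q*| and height MEB(q_m) (the vertical gap between SMB and MC is zero at q* and MEB at q_m).
DWL = ½ × 13.8268 × 46.8727 = 324.0497.

DWL = $324.05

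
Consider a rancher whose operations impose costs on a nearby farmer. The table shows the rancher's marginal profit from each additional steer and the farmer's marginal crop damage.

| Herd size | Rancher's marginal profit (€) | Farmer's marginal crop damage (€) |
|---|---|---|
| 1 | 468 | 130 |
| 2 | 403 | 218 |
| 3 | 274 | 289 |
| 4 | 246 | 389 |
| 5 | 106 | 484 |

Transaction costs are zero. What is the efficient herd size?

Bargaining reaches the level where marginal profit last exceeds marginal crop damage.
That holds through level 2 (403 ≥ 218) but not at 3 (274 < 289).

2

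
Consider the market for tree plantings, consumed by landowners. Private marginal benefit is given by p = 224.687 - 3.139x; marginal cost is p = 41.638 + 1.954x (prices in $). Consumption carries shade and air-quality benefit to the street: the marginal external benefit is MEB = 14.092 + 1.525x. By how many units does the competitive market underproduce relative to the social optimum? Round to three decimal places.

19.311 units

Market equilibrium (private): 41.638 + 1.954x = 224.687 - 3.139x → x_m = 35.9413.
Social marginal benefit = demand + MEB = 238.779 - 1.614x.
Set SMB = MC: 238.779 - 1.614x = 41.638 + 1.954x → x* = 55.2525.
Gap = |35.9413 − 55.2525| = 19.3112.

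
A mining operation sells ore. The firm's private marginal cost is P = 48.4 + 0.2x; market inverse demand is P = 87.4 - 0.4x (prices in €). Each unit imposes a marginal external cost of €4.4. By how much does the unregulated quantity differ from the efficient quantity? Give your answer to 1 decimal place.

7.3 units

Market equilibrium (private): 48.4 + 0.2x = 87.4 - 0.4x → x_m = 65.0000.
Social marginal cost = private MC + MEC = 52.8 + 0.2x.
Set SMC = demand: 52.8 + 0.2x = 87.4 - 0.4x → x* = 57.6667.
Gap = |65.0000 − 57.6667| = 7.3333.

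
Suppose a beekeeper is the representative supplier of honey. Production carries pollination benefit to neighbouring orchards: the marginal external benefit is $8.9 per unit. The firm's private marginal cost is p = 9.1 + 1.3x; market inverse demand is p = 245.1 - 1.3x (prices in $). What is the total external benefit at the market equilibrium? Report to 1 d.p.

$807.8

Market equilibrium (private): 9.1 + 1.3x = 245.1 - 1.3x → x_m = 90.7692.
Total external benefit = MEB × x_m = 8.9 × 90.7692 = 807.8459.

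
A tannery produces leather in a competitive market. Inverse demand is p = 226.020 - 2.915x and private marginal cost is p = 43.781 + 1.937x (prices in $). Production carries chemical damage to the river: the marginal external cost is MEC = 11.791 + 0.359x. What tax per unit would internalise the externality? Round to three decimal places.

tax = $23.534 per unit

Social marginal cost = private MC + MEC = 55.572 + 2.296x.
Set SMC = demand: 55.572 + 2.296x = 226.020 - 2.915x → x* = 32.7093.
The Pigouvian tax equals MEC at x*: 11.791 + 0.359×32.7093 = 23.5336.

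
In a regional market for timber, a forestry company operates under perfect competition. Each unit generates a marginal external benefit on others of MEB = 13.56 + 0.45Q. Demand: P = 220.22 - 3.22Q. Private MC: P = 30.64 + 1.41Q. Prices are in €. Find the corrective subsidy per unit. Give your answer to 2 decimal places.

Social marginal cost = private MC − MEB = 17.08 + 0.96Q.
Set SMC = demand: 17.08 + 0.96Q = 220.22 - 3.22Q → Q* = 48.5981.
The Pigouvian subsidy equals MEB at Q*: 13.56 + 0.45×48.5981 = 35.4291.

subsidy = €35.43 per unit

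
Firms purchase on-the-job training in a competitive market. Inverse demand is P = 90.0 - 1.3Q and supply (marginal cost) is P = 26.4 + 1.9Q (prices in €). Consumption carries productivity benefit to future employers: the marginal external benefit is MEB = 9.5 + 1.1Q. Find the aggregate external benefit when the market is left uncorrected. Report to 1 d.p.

€406.1

Market equilibrium (private): 26.4 + 1.9Q = 90.0 - 1.3Q → Q_m = 19.8750.
Total external benefit = ∫₀^{Q_m} (9.5 + 1.1Q) dQ = 9.5×19.8750 + ½×1.1×19.8750² = 406.0711.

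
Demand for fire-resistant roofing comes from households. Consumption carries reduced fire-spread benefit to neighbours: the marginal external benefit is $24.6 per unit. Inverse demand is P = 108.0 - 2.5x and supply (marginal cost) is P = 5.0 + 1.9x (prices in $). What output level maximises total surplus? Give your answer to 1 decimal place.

Social marginal benefit = demand + MEB = 132.6 - 2.5x.
Set SMB = MC: 132.6 - 2.5x = 5.0 + 1.9x → x* = 29.0000.

x* = 29.0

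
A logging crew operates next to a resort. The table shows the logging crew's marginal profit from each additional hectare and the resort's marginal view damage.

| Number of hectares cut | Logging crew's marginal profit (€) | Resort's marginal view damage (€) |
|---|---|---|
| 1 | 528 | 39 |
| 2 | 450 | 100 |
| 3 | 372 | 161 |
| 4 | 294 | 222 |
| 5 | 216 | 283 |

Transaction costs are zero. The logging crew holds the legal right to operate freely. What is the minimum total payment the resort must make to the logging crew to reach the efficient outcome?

€216

Left alone the logging crew would choose level 5 (marginal profit stays positive).
Efficient level: k* = 4 (marginal profit ≥ marginal view damage through 4).
The resort must at least cover the logging crew's forgone profit from cutting 5→4: 216 = 216.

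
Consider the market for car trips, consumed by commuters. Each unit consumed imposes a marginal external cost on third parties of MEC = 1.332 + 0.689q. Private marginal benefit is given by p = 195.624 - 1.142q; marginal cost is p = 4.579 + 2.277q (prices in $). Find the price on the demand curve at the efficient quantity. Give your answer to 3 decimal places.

P = $142.885

Social marginal benefit = demand − MEC = 194.292 - 1.831q.
Set SMB = MC: 194.292 - 1.831q = 4.579 + 2.277q → q* = 46.1814.
Consumer price on the demand curve at q*: 195.624 − 1.142×46.1814 = 142.8848.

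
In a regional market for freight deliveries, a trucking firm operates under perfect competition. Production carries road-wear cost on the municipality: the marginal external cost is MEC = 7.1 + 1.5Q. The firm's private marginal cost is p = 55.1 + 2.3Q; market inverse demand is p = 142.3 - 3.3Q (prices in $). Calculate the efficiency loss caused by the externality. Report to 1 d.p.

Market equilibrium (private): 55.1 + 2.3Q = 142.3 - 3.3Q → Q_m = 15.5714.
Social marginal cost = private MC + MEC = 62.2 + 3.8Q.
Set SMC = demand: 62.2 + 3.8Q = 142.3 - 3.3Q → Q* = 11.2817.
The loss is the area between SMC and demand from Q* to Q_m; with linear curves that's a triangle of height MEC(Q_m).
DWL = ½ × 4.2897 × 30.4571 = 65.3259.

DWL = $65.3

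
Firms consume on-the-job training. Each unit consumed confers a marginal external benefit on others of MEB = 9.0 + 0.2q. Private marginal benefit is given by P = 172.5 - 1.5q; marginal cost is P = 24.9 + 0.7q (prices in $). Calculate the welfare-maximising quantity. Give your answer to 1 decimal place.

Social marginal benefit = demand + MEB = 181.5 - 1.3q.
Set SMB = MC: 181.5 - 1.3q = 24.9 + 0.7q → q* = 78.3000.

q* = 78.3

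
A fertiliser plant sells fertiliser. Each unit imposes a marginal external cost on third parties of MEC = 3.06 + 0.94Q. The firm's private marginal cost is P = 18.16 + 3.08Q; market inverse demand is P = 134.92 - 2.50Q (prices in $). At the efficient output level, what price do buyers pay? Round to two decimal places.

Social marginal cost = private MC + MEC = 21.22 + 4.02Q.
Set SMC = demand: 21.22 + 4.02Q = 134.92 - 2.50Q → Q* = 17.4387.
Consumer price on the demand curve at Q*: 134.92 − 2.50×17.4387 = 91.3233.

P = $91.32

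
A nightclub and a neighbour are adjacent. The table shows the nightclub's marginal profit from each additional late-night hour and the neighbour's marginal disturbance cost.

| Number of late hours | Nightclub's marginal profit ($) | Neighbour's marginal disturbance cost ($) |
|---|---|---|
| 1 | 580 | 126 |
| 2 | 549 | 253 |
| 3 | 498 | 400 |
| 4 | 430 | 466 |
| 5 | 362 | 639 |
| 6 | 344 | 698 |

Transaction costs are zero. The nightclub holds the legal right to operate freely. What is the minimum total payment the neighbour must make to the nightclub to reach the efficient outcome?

$1136

Left alone the nightclub would choose level 6 (marginal profit stays positive).
Efficient level: k* = 3 (marginal profit ≥ marginal disturbance cost through 3).
The neighbour must at least cover the nightclub's forgone profit from cutting 6→3: 430 + 362 + 344 = 1136.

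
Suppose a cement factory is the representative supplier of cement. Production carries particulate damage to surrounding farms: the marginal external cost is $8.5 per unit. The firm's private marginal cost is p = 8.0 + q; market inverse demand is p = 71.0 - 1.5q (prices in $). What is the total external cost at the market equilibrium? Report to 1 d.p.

$214.2

Market equilibrium (private): 8.0 + q = 71.0 - 1.5q → q_m = 25.2000.
Total external cost = MEC × q_m = 8.5 × 25.2000 = 214.2000.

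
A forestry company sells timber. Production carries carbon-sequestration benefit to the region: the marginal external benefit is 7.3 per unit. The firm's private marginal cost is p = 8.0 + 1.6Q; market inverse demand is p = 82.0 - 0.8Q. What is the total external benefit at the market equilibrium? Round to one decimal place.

225.1

Market equilibrium (private): 8.0 + 1.6Q = 82.0 - 0.8Q → Q_m = 30.8333.
Total external benefit = MEB × Q_m = 7.3 × 30.8333 = 225.0831.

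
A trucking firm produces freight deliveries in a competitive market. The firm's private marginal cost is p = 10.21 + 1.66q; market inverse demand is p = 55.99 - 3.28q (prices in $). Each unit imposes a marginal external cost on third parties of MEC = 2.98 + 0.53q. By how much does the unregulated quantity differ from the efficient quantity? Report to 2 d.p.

Market equilibrium (private): 10.21 + 1.66q = 55.99 - 3.28q → q_m = 9.2672.
Social marginal cost = private MC + MEC = 13.19 + 2.19q.
Set SMC = demand: 13.19 + 2.19q = 55.99 - 3.28q → q* = 7.8245.
Gap = |9.2672 − 7.8245| = 1.4427.

1.44 units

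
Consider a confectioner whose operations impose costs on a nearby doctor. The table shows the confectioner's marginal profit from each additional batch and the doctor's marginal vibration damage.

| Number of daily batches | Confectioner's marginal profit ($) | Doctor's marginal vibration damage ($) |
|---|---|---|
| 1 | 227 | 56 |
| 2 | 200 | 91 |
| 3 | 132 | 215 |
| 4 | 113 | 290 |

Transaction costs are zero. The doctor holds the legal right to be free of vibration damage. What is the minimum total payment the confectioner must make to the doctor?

Efficient level: marginal profit ≥ marginal vibration damage through level 2, so k* = 2.
With the doctor holding the right, the confectioner must at least compensate total damage at k*: 56 + 91 = 147.

$147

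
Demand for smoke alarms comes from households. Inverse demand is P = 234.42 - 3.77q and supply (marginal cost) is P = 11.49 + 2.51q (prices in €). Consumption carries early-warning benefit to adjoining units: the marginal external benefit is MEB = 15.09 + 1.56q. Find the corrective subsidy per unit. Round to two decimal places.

Social marginal benefit = demand + MEB = 249.51 - 2.21q.
Set SMB = MC: 249.51 - 2.21q = 11.49 + 2.51q → q* = 50.4280.
The Pigouvian subsidy equals MEB at q*: 15.09 + 1.56×50.4280 = 93.7577.

subsidy = €93.76 per unit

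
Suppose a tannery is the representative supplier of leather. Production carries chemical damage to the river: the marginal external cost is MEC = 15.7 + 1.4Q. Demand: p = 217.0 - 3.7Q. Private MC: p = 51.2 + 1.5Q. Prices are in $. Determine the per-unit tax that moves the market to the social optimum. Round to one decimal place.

Social marginal cost = private MC + MEC = 66.9 + 2.9Q.
Set SMC = demand: 66.9 + 2.9Q = 217.0 - 3.7Q → Q* = 22.7424.
The Pigouvian tax equals MEC at Q*: 15.7 + 1.4×22.7424 = 47.5394.

tax = $47.5 per unit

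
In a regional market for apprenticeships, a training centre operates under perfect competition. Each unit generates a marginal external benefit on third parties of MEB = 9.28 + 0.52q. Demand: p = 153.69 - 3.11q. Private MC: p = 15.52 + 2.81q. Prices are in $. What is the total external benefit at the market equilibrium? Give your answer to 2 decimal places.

Market equilibrium (private): 15.52 + 2.81q = 153.69 - 3.11q → q_m = 23.3395.
Total external benefit = ∫₀^{q_m} (9.28 + 0.52q) dq = 9.28×23.3395 + ½×0.52×23.3395² = 358.2209.

$358.22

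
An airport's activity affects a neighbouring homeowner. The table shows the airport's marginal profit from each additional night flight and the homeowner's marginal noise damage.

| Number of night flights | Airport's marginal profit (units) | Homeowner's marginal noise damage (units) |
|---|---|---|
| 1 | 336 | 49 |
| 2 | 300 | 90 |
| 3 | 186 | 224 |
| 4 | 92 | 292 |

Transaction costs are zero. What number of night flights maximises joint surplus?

Bargaining reaches the level where marginal profit last exceeds marginal noise damage.
That holds through level 2 (300 ≥ 90) but not at 3 (186 < 224).

2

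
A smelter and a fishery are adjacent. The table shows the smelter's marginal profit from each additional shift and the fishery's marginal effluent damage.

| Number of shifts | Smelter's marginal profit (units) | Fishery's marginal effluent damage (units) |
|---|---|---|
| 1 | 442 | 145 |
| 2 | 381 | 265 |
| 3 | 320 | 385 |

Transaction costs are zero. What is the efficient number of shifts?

2

Bargaining reaches the level where marginal profit last exceeds marginal effluent damage.
That holds through level 2 (381 ≥ 265) but not at 3 (320 < 385).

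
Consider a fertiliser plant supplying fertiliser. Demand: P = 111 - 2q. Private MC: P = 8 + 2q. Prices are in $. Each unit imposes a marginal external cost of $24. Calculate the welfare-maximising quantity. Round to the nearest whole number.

q* = 20

Social marginal cost = private MC + MEC = 32 + 2q.
Set SMC = demand: 32 + 2q = 111 - 2q → q* = 19.7500.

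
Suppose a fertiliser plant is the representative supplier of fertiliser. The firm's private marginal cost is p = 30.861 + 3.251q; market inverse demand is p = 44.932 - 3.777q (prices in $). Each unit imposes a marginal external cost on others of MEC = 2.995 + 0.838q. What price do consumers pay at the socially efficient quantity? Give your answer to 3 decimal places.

P = $39.614

Social marginal cost = private MC + MEC = 33.856 + 4.089q.
Set SMC = demand: 33.856 + 4.089q = 44.932 - 3.777q → q* = 1.4081.
Consumer price on the demand curve at q*: 44.932 − 3.777×1.4081 = 39.6136.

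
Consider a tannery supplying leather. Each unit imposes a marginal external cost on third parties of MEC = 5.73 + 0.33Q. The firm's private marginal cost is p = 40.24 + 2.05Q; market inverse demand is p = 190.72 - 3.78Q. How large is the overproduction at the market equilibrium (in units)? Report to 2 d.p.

2.31 units

Market equilibrium (private): 40.24 + 2.05Q = 190.72 - 3.78Q → Q_m = 25.8113.
Social marginal cost = private MC + MEC = 45.97 + 2.38Q.
Set SMC = demand: 45.97 + 2.38Q = 190.72 - 3.78Q → Q* = 23.4984.
Gap = |25.8113 − 23.4984| = 2.3129.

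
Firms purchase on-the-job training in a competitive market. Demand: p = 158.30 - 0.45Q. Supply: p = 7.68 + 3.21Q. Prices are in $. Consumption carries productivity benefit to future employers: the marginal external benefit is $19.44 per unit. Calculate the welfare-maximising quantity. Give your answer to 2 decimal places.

Q* = 46.46

Social marginal benefit = demand + MEB = 177.74 - 0.45Q.
Set SMB = MC: 177.74 - 0.45Q = 7.68 + 3.21Q → Q* = 46.4645.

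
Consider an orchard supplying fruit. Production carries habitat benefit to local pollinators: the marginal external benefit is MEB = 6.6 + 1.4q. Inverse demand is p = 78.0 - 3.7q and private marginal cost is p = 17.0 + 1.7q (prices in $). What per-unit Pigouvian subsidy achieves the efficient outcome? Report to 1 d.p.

subsidy = $30.3 per unit

Social marginal cost = private MC − MEB = 10.4 + 0.3q.
Set SMC = demand: 10.4 + 0.3q = 78.0 - 3.7q → q* = 16.9000.
The Pigouvian subsidy equals MEB at q*: 6.6 + 1.4×16.9000 = 30.2600.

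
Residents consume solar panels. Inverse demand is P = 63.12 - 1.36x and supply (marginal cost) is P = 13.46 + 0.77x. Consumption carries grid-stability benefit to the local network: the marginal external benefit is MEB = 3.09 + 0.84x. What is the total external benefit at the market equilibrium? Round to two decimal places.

300.34

Market equilibrium (private): 13.46 + 0.77x = 63.12 - 1.36x → x_m = 23.3146.
Total external benefit = ∫₀^{x_m} (3.09 + 0.84x) dx = 3.09×23.3146 + ½×0.84×23.3146² = 300.3418.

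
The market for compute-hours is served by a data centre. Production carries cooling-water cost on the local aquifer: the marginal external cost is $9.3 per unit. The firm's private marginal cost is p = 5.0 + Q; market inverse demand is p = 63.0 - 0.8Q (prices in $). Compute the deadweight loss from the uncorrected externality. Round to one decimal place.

Market equilibrium (private): 5.0 + Q = 63.0 - 0.8Q → Q_m = 32.2222.
Social marginal cost = private MC + MEC = 14.3 + Q.
Set SMC = demand: 14.3 + Q = 63.0 - 0.8Q → Q* = 27.0556.
The loss is the area between SMC and demand from Q* to Q_m; with linear curves that's a triangle of height MEC(Q_m).
DWL = ½ × 5.1666 × 9.3000 = 24.0247.

DWL = $24.0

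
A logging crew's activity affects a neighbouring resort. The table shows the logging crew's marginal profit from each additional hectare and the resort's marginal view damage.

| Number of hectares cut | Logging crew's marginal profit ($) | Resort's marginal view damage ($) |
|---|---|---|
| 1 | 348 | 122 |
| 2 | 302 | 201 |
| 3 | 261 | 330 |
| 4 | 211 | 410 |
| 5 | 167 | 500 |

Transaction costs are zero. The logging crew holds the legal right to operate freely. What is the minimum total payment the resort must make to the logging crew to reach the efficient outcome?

$639

Left alone the logging crew would choose level 5 (marginal profit stays positive).
Efficient level: k* = 2 (marginal profit ≥ marginal view damage through 2).
The resort must at least cover the logging crew's forgone profit from cutting 5→2: 261 + 211 + 167 = 639.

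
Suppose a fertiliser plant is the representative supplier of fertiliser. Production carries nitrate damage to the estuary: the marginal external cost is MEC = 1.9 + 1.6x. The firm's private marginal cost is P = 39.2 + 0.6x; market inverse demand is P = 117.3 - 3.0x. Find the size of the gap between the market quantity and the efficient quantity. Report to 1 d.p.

Market equilibrium (private): 39.2 + 0.6x = 117.3 - 3.0x → x_m = 21.6944.
Social marginal cost = private MC + MEC = 41.1 + 2.2x.
Set SMC = demand: 41.1 + 2.2x = 117.3 - 3.0x → x* = 14.6538.
Gap = |21.6944 − 14.6538| = 7.0406.

7.0 units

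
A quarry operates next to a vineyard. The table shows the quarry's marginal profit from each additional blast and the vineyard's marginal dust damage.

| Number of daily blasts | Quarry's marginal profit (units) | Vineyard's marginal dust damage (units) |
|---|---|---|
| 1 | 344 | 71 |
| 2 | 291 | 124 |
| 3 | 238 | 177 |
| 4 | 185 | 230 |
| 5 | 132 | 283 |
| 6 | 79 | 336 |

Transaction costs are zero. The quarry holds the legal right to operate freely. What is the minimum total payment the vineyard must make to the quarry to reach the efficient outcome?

Left alone the quarry would choose level 6 (marginal profit stays positive).
Efficient level: k* = 3 (marginal profit ≥ marginal dust damage through 3).
The vineyard must at least cover the quarry's forgone profit from cutting 6→3: 185 + 132 + 79 = 396.

396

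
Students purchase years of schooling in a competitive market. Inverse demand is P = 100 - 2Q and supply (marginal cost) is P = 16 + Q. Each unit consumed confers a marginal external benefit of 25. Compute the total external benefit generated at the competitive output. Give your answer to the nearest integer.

700

Market equilibrium (private): 16 + Q = 100 - 2Q → Q_m = 28.0000.
Total external benefit = MEB × Q_m = 25 × 28.0000 = 700.0000.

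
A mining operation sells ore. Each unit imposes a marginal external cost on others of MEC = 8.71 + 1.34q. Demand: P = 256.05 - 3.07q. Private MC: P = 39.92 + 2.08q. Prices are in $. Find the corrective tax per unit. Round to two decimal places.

tax = $51.54 per unit

Social marginal cost = private MC + MEC = 48.63 + 3.42q.
Set SMC = demand: 48.63 + 3.42q = 256.05 - 3.07q → q* = 31.9599.
The Pigouvian tax equals MEC at q*: 8.71 + 1.34×31.9599 = 51.5363.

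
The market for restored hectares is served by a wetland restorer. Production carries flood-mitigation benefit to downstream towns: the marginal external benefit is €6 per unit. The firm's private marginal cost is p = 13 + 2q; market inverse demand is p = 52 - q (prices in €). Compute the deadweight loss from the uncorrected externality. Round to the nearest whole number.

DWL = €6

Market equilibrium (private): 13 + 2q = 52 - q → q_m = 13.0000.
Social marginal cost = private MC − MEB = 7 + 2q.
Set SMC = demand: 7 + 2q = 52 - q → q* = 15.0000.
The welfare-loss triangle has base |q_m − q*| and height MEB(q_m) (the vertical gap between SMC and demand is zero at q* and MEB at q_m).
DWL = ½ × 2.0000 × 6.0000 = 6.0000.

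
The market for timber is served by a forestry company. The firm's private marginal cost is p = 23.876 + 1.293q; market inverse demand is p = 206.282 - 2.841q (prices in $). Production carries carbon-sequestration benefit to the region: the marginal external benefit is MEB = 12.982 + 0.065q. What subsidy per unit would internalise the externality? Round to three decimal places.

subsidy = $16.103 per unit

Social marginal cost = private MC − MEB = 10.894 + 1.228q.
Set SMC = demand: 10.894 + 1.228q = 206.282 - 2.841q → q* = 48.0187.
The Pigouvian subsidy equals MEB at q*: 12.982 + 0.065×48.0187 = 16.1032.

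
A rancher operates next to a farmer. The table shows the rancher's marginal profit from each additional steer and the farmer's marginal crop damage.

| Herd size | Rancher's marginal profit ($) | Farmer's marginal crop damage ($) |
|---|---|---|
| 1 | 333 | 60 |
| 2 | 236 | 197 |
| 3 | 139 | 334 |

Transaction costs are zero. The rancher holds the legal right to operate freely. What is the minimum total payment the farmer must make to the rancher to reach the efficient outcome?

$139

Left alone the rancher would choose level 3 (marginal profit stays positive).
Efficient level: k* = 2 (marginal profit ≥ marginal crop damage through 2).
The farmer must at least cover the rancher's forgone profit from cutting 3→2: 139 = 139.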